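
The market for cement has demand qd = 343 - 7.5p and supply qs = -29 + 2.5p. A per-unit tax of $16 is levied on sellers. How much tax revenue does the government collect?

Pre-tax equilibrium: p* = 37.2, q* = 64.
Tax on sellers shifts supply to qs = -29 + 2.5(p − 16) = -69 + 2.5p.
343 - 7.5p = -69 + 2.5p gives buyer price pb = 41.2; sellers receive ps = 41.2 − 16 = 25.2.
New quantity: q = 343 − 7.5(41.2) = 34.
Revenue = 16 × 34 = 544.

Tax revenue = 544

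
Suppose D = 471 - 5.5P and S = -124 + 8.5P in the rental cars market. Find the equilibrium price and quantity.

P* = 42.5, Q* = 237.25

Set D = S: 471 - 5.5P = -124 + 8.5P.
595 = 14P, so P* = 42.5.
Q* = 471 − 5.5(42.5) = 237.25.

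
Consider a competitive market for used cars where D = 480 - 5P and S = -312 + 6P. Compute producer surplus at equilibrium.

Equilibrium: 480 - 5P = -312 + 6P gives P* = 72, Q* = 120.
Supply starts at P = 52 (where S = 0).
PS = ½(72 − 52)(120) = 1200.

Producer surplus = 1200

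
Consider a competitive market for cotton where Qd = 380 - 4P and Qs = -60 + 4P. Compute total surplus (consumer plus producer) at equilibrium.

Equilibrium: 380 - 4P = -60 + 4P gives P* = 55, Q* = 160.
Demand choke price: P = 95; supply starts at P = 15.
CS = ½(95 − 55)(160) = 3200; PS = ½(55 − 15)(160) = 3200.

Total surplus = 6400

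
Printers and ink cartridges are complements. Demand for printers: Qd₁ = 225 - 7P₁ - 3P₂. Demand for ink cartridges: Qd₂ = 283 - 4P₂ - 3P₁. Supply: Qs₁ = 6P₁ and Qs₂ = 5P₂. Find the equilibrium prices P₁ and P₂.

Market 1: 225 - 7P₁ - 3P₂ = 6P₁ → 13P₁ + 3P₂ = 225.
Market 2: 9P₂ + 3P₁ = 283.
Eliminating P₂: 9×(1) − 3×(2) gives 108P₁ = 1176, so P₁ = 98/9.
Back-substitute into (2): P₂ = (283 − 3×98/9) / 9 = 751/27.

P₁ = 98/9, P₂ = 751/27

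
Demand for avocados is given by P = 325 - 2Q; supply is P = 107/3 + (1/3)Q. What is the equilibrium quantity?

Q* = 124

Set the two price expressions equal: 325 - 2Q = 107/3 + (1/3)Q.
868/3 = (7/3)Q, so Q* = 124.
P* = 325 − (2)(124) = 77.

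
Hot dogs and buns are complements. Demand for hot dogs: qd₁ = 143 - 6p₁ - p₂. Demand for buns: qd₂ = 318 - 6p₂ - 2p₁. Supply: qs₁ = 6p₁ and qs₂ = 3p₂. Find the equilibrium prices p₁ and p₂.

p₁ = 969/106, p₂ = 1765/53

Market 1: 143 - 6p₁ - p₂ = 6p₁ → 12p₁ + p₂ = 143.
Market 2: 9p₂ + 2p₁ = 318.
Eliminating p₂: 9×(1) − 1×(2) gives 106p₁ = 969, so p₁ = 969/106.
Back-substitute into (2): p₂ = (318 − 2×969/106) / 9 = 1765/53.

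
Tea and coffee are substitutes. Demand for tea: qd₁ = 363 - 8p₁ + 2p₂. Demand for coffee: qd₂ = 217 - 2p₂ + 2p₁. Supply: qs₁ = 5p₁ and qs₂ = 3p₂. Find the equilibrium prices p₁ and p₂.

p₁ = 2249/61, p₂ = 3547/61

Market 1: 363 - 8p₁ + 2p₂ = 5p₁ → 13p₁ - 2p₂ = 363.
Market 2: 5p₂ - 2p₁ = 217.
Eliminating p₂: 5×(1) + 2×(2) gives 61p₁ = 2249, so p₁ = 2249/61.
Back-substitute into (2): p₂ = (217 + 2×2249/61) / 5 = 3547/61.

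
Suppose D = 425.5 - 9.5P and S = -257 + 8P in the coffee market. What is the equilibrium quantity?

Set D = S: 425.5 - 9.5P = -257 + 8P.
682.5 = 17.5P, so P* = 39.
Q* = 425.5 − 9.5(39) = 55.

Q* = 55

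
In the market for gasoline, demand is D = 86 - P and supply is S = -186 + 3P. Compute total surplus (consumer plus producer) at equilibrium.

Total surplus = 216

Equilibrium: 86 - P = -186 + 3P gives P* = 68, Q* = 18.
Demand choke price: P = 86; supply starts at P = 62.
CS = ½(86 − 68)(18) = 162; PS = ½(68 − 62)(18) = 54.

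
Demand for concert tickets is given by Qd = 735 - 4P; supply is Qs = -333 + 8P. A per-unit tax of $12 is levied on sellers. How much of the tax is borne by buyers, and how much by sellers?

Buyers bear $8, sellers bear $4

Pre-tax equilibrium: P* = 89, Q* = 379.
Tax on sellers shifts supply to Qs = -333 + 8(P − 12) = -429 + 8P.
735 - 4P = -429 + 8P gives buyer price Pb = 97; sellers receive Ps = 97 − 12 = 85.
New quantity: Q = 735 − 4(97) = 347.
Buyer burden = 97 − 89 = 8; seller burden = 89 − 85 = 4.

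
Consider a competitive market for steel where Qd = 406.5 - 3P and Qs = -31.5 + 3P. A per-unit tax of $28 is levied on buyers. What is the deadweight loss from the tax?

Pre-tax equilibrium: P* = 73, Q* = 187.5.
Tax on buyers shifts demand to Qd = 406.5 − 3(P + 28) = 322.5 - 3P.
322.5 - 3P = -31.5 + 3P gives seller price Ps = 59; buyers pay Pb = 59 + 28 = 87.
New quantity: Q = 406.5 − 3(87) = 145.5.
DWL = ½ × 28 × (187.5 − 145.5) = 588.

Deadweight loss = 588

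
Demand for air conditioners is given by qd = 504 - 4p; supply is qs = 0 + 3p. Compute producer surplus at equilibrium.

Equilibrium: 504 - 4p = 0 + 3p gives p* = 72, q* = 216.
Supply starts at p = 0 (where qs = 0).
PS = ½(72 − 0)(216) = 7776.

Producer surplus = 7776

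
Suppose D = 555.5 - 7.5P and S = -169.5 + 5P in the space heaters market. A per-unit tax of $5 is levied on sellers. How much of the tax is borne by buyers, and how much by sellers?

Buyers bear $2, sellers bear $3

Pre-tax equilibrium: P* = 58, Q* = 120.5.
Tax on sellers shifts supply to S = -169.5 + 5(P − 5) = -194.5 + 5P.
555.5 - 7.5P = -194.5 + 5P gives buyer price Pb = 60; sellers receive Ps = 60 − 5 = 55.
New quantity: Q = 555.5 − 7.5(60) = 105.5.
Buyer burden = 60 − 58 = 2; seller burden = 58 − 55 = 3.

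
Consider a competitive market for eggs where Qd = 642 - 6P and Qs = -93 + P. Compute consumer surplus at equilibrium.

Equilibrium: 642 - 6P = -93 + P gives P* = 105, Q* = 12.
Demand choke price (Qd = 0): P = 107.
CS = ½(107 − 105)(12) = 12.

Consumer surplus = 12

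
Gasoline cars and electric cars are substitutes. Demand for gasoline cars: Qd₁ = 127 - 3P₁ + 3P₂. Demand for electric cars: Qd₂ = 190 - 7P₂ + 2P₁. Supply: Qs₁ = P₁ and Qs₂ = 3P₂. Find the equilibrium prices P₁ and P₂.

Market 1: 127 - 3P₁ + 3P₂ = P₁ → 4P₁ - 3P₂ = 127.
Market 2: 10P₂ - 2P₁ = 190.
Eliminating P₂: 10×(1) + 3×(2) gives 34P₁ = 1840, so P₁ = 920/17.
Back-substitute into (2): P₂ = (190 + 2×920/17) / 10 = 507/17.

P₁ = 920/17, P₂ = 507/17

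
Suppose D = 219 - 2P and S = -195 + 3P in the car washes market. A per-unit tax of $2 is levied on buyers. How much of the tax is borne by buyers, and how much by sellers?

Pre-tax equilibrium: P* = 82.8, Q* = 53.4.
Tax on buyers shifts demand to D = 219 − 2(P + 2) = 215 - 2P.
215 - 2P = -195 + 3P gives seller price Ps = 82; buyers pay Pb = 82 + 2 = 84.
New quantity: Q = 219 − 2(84) = 51.
Buyer burden = 84 − 82.8 = 1.2; seller burden = 82.8 − 82 = 0.8.

Buyers bear $1.2, sellers bear $0.8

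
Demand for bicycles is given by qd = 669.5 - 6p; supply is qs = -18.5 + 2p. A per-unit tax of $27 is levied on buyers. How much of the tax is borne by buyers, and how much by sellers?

Pre-tax equilibrium: p* = 86, q* = 153.5.
Tax on buyers shifts demand to qd = 669.5 − 6(p + 27) = 507.5 - 6p.
507.5 - 6p = -18.5 + 2p gives seller price ps = 65.75; buyers pay pb = 65.75 + 27 = 92.75.
New quantity: q = 669.5 − 6(92.75) = 113.
Buyer burden = 92.75 − 86 = 6.75; seller burden = 86 − 65.75 = 20.25.

Buyers bear $6.75, sellers bear $20.25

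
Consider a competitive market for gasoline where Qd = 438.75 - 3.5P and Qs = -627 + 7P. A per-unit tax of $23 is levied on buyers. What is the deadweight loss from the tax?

Deadweight loss = 3703/6

Pre-tax equilibrium: P* = 101.5, Q* = 83.5.
Tax on buyers shifts demand to Qd = 438.75 − 3.5(P + 23) = 358.25 - 3.5P.
358.25 - 3.5P = -627 + 7P gives seller price Ps = 563/6; buyers pay Pb = 563/6 + 23 = 701/6.
New quantity: Q = 438.75 − 3.5(701/6) = 179/6.
DWL = ½ × 23 × (83.5 − 179/6) = 3703/6.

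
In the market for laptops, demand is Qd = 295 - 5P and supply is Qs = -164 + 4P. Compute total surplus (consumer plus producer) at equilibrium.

Total surplus = 360

Equilibrium: 295 - 5P = -164 + 4P gives P* = 51, Q* = 40.
Demand choke price: P = 59; supply starts at P = 41.
CS = ½(59 − 51)(40) = 160; PS = ½(51 − 41)(40) = 200.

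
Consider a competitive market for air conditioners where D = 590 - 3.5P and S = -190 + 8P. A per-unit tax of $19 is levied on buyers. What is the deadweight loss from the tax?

Deadweight loss = 10108/23

Pre-tax equilibrium: P* = 1560/23, Q* = 8110/23.
Tax on buyers shifts demand to D = 590 − 3.5(P + 19) = 523.5 - 3.5P.
523.5 - 3.5P = -190 + 8P gives seller price Ps = 1427/23; buyers pay Pb = 1427/23 + 19 = 1864/23.
New quantity: Q = 590 − 3.5(1864/23) = 7046/23.
DWL = ½ × 19 × (8110/23 − 7046/23) = 10108/23.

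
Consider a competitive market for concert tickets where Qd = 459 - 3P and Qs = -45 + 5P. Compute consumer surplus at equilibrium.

Consumer surplus = 12150

Equilibrium: 459 - 3P = -45 + 5P gives P* = 63, Q* = 270.
Demand choke price (Qd = 0): P = 153.
CS = ½(153 − 63)(270) = 12150.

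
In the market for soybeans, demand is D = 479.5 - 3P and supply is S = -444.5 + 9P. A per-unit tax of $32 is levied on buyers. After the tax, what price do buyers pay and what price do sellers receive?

Buyers pay $101, sellers receive $69

Pre-tax equilibrium: P* = 77, Q* = 248.5.
Tax on buyers shifts demand to D = 479.5 − 3(P + 32) = 383.5 - 3P.
383.5 - 3P = -444.5 + 9P gives seller price Ps = 69; buyers pay Pb = 69 + 32 = 101.
New quantity: Q = 479.5 − 3(101) = 176.5.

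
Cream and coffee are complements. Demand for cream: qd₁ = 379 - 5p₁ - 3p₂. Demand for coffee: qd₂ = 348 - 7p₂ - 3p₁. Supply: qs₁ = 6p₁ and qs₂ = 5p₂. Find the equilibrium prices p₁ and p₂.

Market 1: 379 - 5p₁ - 3p₂ = 6p₁ → 11p₁ + 3p₂ = 379.
Market 2: 12p₂ + 3p₁ = 348.
Eliminating p₂: 12×(1) − 3×(2) gives 123p₁ = 3504, so p₁ = 1168/41.
Back-substitute into (2): p₂ = (348 − 3×1168/41) / 12 = 897/41.

p₁ = 1168/41, p₂ = 897/41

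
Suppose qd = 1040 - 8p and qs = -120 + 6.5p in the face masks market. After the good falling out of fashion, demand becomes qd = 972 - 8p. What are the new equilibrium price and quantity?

Original equilibrium: p* = 80, q* = 400.
New equilibrium: 972 - 8p = -120 + 6.5p, so 1092 = 14.5p and p' = 2184/29; q' = 972 − 8(2184/29) = 10716/29.

p' = 2184/29, q' = 10716/29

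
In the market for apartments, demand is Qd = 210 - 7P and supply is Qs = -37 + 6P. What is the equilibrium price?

P* = 19

Set Qd = Qs: 210 - 7P = -37 + 6P.
247 = 13P, so P* = 19.
Q* = 210 − 7(19) = 77.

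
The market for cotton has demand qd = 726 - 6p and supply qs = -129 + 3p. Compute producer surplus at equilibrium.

Equilibrium: 726 - 6p = -129 + 3p gives p* = 95, q* = 156.
Supply starts at p = 43 (where qs = 0).
PS = ½(95 − 43)(156) = 4056.

Producer surplus = 4056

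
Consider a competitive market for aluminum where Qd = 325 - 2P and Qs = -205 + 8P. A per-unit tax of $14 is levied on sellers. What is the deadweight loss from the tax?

Deadweight loss = 156.8

Pre-tax equilibrium: P* = 53, Q* = 219.
Tax on sellers shifts supply to Qs = -205 + 8(P − 14) = -317 + 8P.
325 - 2P = -317 + 8P gives buyer price Pb = 64.2; sellers receive Ps = 64.2 − 14 = 50.2.
New quantity: Q = 325 − 2(64.2) = 196.6.
DWL = ½ × 14 × (219 − 196.6) = 156.8.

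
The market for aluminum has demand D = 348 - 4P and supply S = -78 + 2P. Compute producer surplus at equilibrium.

Producer surplus = 1024

Equilibrium: 348 - 4P = -78 + 2P gives P* = 71, Q* = 64.
Supply starts at P = 39 (where S = 0).
PS = ½(71 − 39)(64) = 1024.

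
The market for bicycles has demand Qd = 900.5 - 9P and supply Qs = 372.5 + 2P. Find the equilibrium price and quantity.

P* = 48, Q* = 468.5

Set Qd = Qs: 900.5 - 9P = 372.5 + 2P.
528 = 11P, so P* = 48.
Q* = 900.5 − 9(48) = 468.5.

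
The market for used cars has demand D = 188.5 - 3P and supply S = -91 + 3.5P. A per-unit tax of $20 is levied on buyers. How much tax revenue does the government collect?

Pre-tax equilibrium: P* = 43, Q* = 59.5.
Tax on buyers shifts demand to D = 188.5 − 3(P + 20) = 128.5 - 3P.
128.5 - 3P = -91 + 3.5P gives seller price Ps = 439/13; buyers pay Pb = 439/13 + 20 = 699/13.
New quantity: Q = 188.5 − 3(699/13) = 707/26.
Revenue = 20 × 707/26 = 7070/13.

Tax revenue = 7070/13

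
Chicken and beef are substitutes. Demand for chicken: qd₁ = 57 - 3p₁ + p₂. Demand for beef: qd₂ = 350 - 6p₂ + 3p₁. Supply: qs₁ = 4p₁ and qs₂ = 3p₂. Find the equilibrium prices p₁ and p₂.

Market 1: 57 - 3p₁ + p₂ = 4p₁ → 7p₁ - p₂ = 57.
Market 2: 9p₂ - 3p₁ = 350.
Eliminating p₂: 9×(1) + 1×(2) gives 60p₁ = 863, so p₁ = 863/60.
Back-substitute into (2): p₂ = (350 + 3×863/60) / 9 = 2621/60.

p₁ = 863/60, p₂ = 2621/60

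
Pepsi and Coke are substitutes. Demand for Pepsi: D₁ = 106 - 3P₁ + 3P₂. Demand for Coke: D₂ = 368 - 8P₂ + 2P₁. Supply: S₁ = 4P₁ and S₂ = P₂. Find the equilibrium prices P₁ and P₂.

Market 1: 106 - 3P₁ + 3P₂ = 4P₁ → 7P₁ - 3P₂ = 106.
Market 2: 9P₂ - 2P₁ = 368.
Eliminating P₂: 9×(1) + 3×(2) gives 57P₁ = 2058, so P₁ = 686/19.
Back-substitute into (2): P₂ = (368 + 2×686/19) / 9 = 2788/57.

P₁ = 686/19, P₂ = 2788/57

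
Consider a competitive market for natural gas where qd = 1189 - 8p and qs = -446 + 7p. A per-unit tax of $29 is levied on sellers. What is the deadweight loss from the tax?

Pre-tax equilibrium: p* = 109, q* = 317.
Tax on sellers shifts supply to qs = -446 + 7(p − 29) = -649 + 7p.
1189 - 8p = -649 + 7p gives buyer price pb = 1838/15; sellers receive ps = 1838/15 − 29 = 1403/15.
New quantity: q = 1189 − 8(1838/15) = 3131/15.
DWL = ½ × 29 × (317 − 3131/15) = 23548/15.

Deadweight loss = 23548/15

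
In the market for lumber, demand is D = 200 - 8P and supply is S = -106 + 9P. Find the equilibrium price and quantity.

P* = 18, Q* = 56

Set D = S: 200 - 8P = -106 + 9P.
306 = 17P, so P* = 18.
Q* = 200 − 8(18) = 56.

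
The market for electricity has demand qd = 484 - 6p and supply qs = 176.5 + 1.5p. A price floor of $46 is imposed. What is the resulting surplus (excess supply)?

Equilibrium price would be p* = 41, so the floor at 46 binds.
At p = 46: qd = 208, qs = 245.5.
Surplus = 245.5 − 208 = 37.5.

Surplus = 37.5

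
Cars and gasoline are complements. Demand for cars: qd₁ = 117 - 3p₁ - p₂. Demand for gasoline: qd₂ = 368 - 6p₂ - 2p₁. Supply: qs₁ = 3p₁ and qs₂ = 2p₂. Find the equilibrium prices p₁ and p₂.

Market 1: 117 - 3p₁ - p₂ = 3p₁ → 6p₁ + p₂ = 117.
Market 2: 8p₂ + 2p₁ = 368.
Eliminating p₂: 8×(1) − 1×(2) gives 46p₁ = 568, so p₁ = 284/23.
Back-substitute into (2): p₂ = (368 − 2×284/23) / 8 = 987/23.

p₁ = 284/23, p₂ = 987/23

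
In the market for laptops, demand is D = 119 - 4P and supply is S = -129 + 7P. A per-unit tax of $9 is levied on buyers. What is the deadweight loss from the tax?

Pre-tax equilibrium: P* = 248/11, Q* = 317/11.
Tax on buyers shifts demand to D = 119 − 4(P + 9) = 83 - 4P.
83 - 4P = -129 + 7P gives seller price Ps = 212/11; buyers pay Pb = 212/11 + 9 = 311/11.
New quantity: Q = 119 − 4(311/11) = 65/11.
DWL = ½ × 9 × (317/11 − 65/11) = 1134/11.

Deadweight loss = 1134/11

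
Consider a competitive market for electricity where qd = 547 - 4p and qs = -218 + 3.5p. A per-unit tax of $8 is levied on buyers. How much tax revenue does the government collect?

Tax revenue = 14888/15

Pre-tax equilibrium: p* = 102, q* = 139.
Tax on buyers shifts demand to qd = 547 − 4(p + 8) = 515 - 4p.
515 - 4p = -218 + 3.5p gives seller price ps = 1466/15; buyers pay pb = 1466/15 + 8 = 1586/15.
New quantity: q = 547 − 4(1586/15) = 1861/15.
Revenue = 8 × 1861/15 = 14888/15.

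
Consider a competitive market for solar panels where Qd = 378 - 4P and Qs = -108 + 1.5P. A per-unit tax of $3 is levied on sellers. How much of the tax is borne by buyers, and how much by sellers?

Pre-tax equilibrium: P* = 972/11, Q* = 270/11.
Tax on sellers shifts supply to Qs = -108 + 1.5(P − 3) = -112.5 + 1.5P.
378 - 4P = -112.5 + 1.5P gives buyer price Pb = 981/11; sellers receive Ps = 981/11 − 3 = 948/11.
New quantity: Q = 378 − 4(981/11) = 234/11.
Buyer burden = 981/11 − 972/11 = 9/11; seller burden = 972/11 − 948/11 = 24/11.

Buyers bear 9/11, sellers bear 24/11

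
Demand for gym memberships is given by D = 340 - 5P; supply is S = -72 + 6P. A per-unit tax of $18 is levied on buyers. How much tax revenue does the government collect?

Pre-tax equilibrium: P* = 412/11, Q* = 1680/11.
Tax on buyers shifts demand to D = 340 − 5(P + 18) = 250 - 5P.
250 - 5P = -72 + 6P gives seller price Ps = 322/11; buyers pay Pb = 322/11 + 18 = 520/11.
New quantity: Q = 340 − 5(520/11) = 1140/11.
Revenue = 18 × 1140/11 = 20520/11.

Tax revenue = 20520/11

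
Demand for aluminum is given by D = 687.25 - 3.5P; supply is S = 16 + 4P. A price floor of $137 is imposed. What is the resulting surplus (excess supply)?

Surplus = 356.25

Equilibrium price would be P* = 89.5, so the floor at 137 binds.
At P = 137: D = 207.75, S = 564.
Surplus = 564 − 207.75 = 356.25.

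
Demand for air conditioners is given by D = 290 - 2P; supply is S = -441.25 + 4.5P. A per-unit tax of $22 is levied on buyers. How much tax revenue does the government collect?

Pre-tax equilibrium: P* = 112.5, Q* = 65.
Tax on buyers shifts demand to D = 290 − 2(P + 22) = 246 - 2P.
246 - 2P = -441.25 + 4.5P gives seller price Ps = 2749/26; buyers pay Pb = 2749/26 + 22 = 3321/26.
New quantity: Q = 290 − 2(3321/26) = 449/13.
Revenue = 22 × 449/13 = 9878/13.

Tax revenue = 9878/13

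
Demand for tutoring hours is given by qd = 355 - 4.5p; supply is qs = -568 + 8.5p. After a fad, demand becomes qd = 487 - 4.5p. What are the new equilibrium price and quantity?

p' = 1055/13, q' = 3167/26

Original equilibrium: p* = 71, q* = 35.5.
New equilibrium: 487 - 4.5p = -568 + 8.5p, so 1055 = 13p and p' = 1055/13; q' = 487 − 4.5(1055/13) = 3167/26.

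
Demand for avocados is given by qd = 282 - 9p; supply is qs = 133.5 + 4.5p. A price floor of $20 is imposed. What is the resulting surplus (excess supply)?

Surplus = 121.5

Equilibrium price would be p* = 11, so the floor at 20 binds.
At p = 20: qd = 102, qs = 223.5.
Surplus = 223.5 − 102 = 121.5.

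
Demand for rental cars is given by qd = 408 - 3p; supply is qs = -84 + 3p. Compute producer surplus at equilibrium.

Producer surplus = 4374

Equilibrium: 408 - 3p = -84 + 3p gives p* = 82, q* = 162.
Supply starts at p = 28 (where qs = 0).
PS = ½(82 − 28)(162) = 4374.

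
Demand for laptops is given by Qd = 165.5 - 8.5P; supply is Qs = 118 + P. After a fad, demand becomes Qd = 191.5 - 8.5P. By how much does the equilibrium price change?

Original equilibrium: P* = 5, Q* = 123.
New equilibrium: 191.5 - 8.5P = 118 + P, so 73.5 = 9.5P and P' = 147/19; Q' = 191.5 − 8.5(147/19) = 2389/19.
Change in price: 147/19 − 5 = 52/19.

ΔP = 52/19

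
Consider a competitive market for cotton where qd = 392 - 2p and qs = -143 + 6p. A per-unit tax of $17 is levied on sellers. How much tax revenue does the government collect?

Pre-tax equilibrium: p* = 66.875, q* = 258.25.
Tax on sellers shifts supply to qs = -143 + 6(p − 17) = -245 + 6p.
392 - 2p = -245 + 6p gives buyer price pb = 79.625; sellers receive ps = 79.625 − 17 = 62.625.
New quantity: q = 392 − 2(79.625) = 232.75.
Revenue = 17 × 232.75 = 3956.75.

Tax revenue = 3956.75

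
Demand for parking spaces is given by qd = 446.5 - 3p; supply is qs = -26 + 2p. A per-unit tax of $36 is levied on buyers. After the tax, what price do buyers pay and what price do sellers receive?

Pre-tax equilibrium: p* = 94.5, q* = 163.
Tax on buyers shifts demand to qd = 446.5 − 3(p + 36) = 338.5 - 3p.
338.5 - 3p = -26 + 2p gives seller price ps = 72.9; buyers pay pb = 72.9 + 36 = 108.9.
New quantity: q = 446.5 − 3(108.9) = 119.8.

Buyers pay $108.9, sellers receive $72.9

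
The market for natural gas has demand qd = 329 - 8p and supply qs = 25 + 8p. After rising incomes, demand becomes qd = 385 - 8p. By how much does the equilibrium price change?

Δp = 3.5

Original equilibrium: p* = 19, q* = 177.
New equilibrium: 385 - 8p = 25 + 8p, so 360 = 16p and p' = 22.5; q' = 385 − 8(22.5) = 205.
Change in price: 22.5 − 19 = 3.5.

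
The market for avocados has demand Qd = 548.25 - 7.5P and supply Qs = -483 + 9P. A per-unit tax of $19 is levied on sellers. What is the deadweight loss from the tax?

Pre-tax equilibrium: P* = 62.5, Q* = 79.5.
Tax on sellers shifts supply to Qs = -483 + 9(P − 19) = -654 + 9P.
548.25 - 7.5P = -654 + 9P gives buyer price Pb = 1603/22; sellers receive Ps = 1603/22 − 19 = 1185/22.
New quantity: Q = 548.25 − 7.5(1603/22) = 39/22.
DWL = ½ × 19 × (79.5 − 39/22) = 16245/22.

Deadweight loss = 16245/22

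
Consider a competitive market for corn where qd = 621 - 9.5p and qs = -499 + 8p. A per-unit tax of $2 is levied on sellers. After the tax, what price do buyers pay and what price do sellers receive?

Pre-tax equilibrium: p* = 64, q* = 13.
Tax on sellers shifts supply to qs = -499 + 8(p − 2) = -515 + 8p.
621 - 9.5p = -515 + 8p gives buyer price pb = 2272/35; sellers receive ps = 2272/35 − 2 = 2202/35.
New quantity: q = 621 − 9.5(2272/35) = 151/35.

Buyers pay 2272/35, sellers receive 2202/35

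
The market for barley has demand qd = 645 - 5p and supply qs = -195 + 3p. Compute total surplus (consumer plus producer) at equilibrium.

Total surplus = 3840

Equilibrium: 645 - 5p = -195 + 3p gives p* = 105, q* = 120.
Demand choke price: p = 129; supply starts at p = 65.
CS = ½(129 − 105)(120) = 1440; PS = ½(105 − 65)(120) = 2400.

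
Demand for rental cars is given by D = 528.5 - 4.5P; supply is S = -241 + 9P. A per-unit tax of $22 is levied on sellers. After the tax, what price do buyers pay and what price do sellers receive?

Pre-tax equilibrium: P* = 57, Q* = 272.
Tax on sellers shifts supply to S = -241 + 9(P − 22) = -439 + 9P.
528.5 - 4.5P = -439 + 9P gives buyer price Pb = 215/3; sellers receive Ps = 215/3 − 22 = 149/3.
New quantity: Q = 528.5 − 4.5(215/3) = 206.

Buyers pay 215/3, sellers receive 149/3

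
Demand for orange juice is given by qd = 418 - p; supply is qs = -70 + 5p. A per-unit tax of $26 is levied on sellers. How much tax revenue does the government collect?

Tax revenue = 8190

Pre-tax equilibrium: p* = 244/3, q* = 1010/3.
Tax on sellers shifts supply to qs = -70 + 5(p − 26) = -200 + 5p.
418 - p = -200 + 5p gives buyer price pb = 103; sellers receive ps = 103 − 26 = 77.
New quantity: q = 418 − 1(103) = 315.
Revenue = 26 × 315 = 8190.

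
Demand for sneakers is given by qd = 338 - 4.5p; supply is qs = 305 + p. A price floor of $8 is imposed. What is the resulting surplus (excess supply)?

Surplus = 11

Equilibrium price would be p* = 6, so the floor at 8 binds.
At p = 8: qd = 302, qs = 313.
Surplus = 313 − 302 = 11.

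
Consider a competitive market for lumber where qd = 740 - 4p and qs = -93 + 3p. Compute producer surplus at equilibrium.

Producer surplus = 11616

Equilibrium: 740 - 4p = -93 + 3p gives p* = 119, q* = 264.
Supply starts at p = 31 (where qs = 0).
PS = ½(119 − 31)(264) = 11616.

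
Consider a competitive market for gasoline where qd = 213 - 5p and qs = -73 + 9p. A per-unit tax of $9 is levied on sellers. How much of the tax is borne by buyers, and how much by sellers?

Buyers bear 81/14, sellers bear 45/14

Pre-tax equilibrium: p* = 143/7, q* = 776/7.
Tax on sellers shifts supply to qs = -73 + 9(p − 9) = -154 + 9p.
213 - 5p = -154 + 9p gives buyer price pb = 367/14; sellers receive ps = 367/14 − 9 = 241/14.
New quantity: q = 213 − 5(367/14) = 1147/14.
Buyer burden = 367/14 − 143/7 = 81/14; seller burden = 143/7 − 241/14 = 45/14.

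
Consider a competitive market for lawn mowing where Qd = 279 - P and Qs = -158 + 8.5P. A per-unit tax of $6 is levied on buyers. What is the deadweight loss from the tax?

Pre-tax equilibrium: P* = 46, Q* = 233.
Tax on buyers shifts demand to Qd = 279 − 1(P + 6) = 273 - P.
273 - P = -158 + 8.5P gives seller price Ps = 862/19; buyers pay Pb = 862/19 + 6 = 976/19.
New quantity: Q = 279 − 1(976/19) = 4325/19.
DWL = ½ × 6 × (233 − 4325/19) = 306/19.

Deadweight loss = 306/19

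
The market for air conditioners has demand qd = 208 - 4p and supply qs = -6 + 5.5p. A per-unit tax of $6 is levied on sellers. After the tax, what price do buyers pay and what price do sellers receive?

Buyers pay $26, sellers receive $20

Pre-tax equilibrium: p* = 428/19, q* = 2240/19.
Tax on sellers shifts supply to qs = -6 + 5.5(p − 6) = -39 + 5.5p.
208 - 4p = -39 + 5.5p gives buyer price pb = 26; sellers receive ps = 26 − 6 = 20.
New quantity: q = 208 − 4(26) = 104.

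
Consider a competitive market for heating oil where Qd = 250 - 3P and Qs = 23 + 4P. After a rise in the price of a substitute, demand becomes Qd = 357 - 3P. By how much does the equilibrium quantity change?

ΔQ = 428/7

Original equilibrium: P* = 227/7, Q* = 1069/7.
New equilibrium: 357 - 3P = 23 + 4P, so 334 = 7P and P' = 334/7; Q' = 357 − 3(334/7) = 1497/7.
Change in quantity: 1497/7 − 1069/7 = 428/7.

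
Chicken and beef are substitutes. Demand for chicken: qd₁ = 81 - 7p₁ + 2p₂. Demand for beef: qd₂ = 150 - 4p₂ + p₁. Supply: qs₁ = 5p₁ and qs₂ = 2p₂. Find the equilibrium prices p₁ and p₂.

p₁ = 393/35, p₂ = 1881/70

Market 1: 81 - 7p₁ + 2p₂ = 5p₁ → 12p₁ - 2p₂ = 81.
Market 2: 6p₂ - p₁ = 150.
Eliminating p₂: 6×(1) + 2×(2) gives 70p₁ = 786, so p₁ = 393/35.
Back-substitute into (2): p₂ = (150 + 1×393/35) / 6 = 1881/70.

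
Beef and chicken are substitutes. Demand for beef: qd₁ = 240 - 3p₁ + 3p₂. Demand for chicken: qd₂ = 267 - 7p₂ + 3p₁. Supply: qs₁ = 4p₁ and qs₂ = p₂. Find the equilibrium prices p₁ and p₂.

p₁ = 2721/47, p₂ = 2589/47

Market 1: 240 - 3p₁ + 3p₂ = 4p₁ → 7p₁ - 3p₂ = 240.
Market 2: 8p₂ - 3p₁ = 267.
Eliminating p₂: 8×(1) + 3×(2) gives 47p₁ = 2721, so p₁ = 2721/47.
Back-substitute into (2): p₂ = (267 + 3×2721/47) / 8 = 2589/47.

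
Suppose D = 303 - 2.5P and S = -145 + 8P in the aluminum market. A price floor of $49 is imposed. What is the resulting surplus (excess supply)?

Equilibrium price would be P* = 128/3, so the floor at 49 binds.
At P = 49: D = 180.5, S = 247.
Surplus = 247 − 180.5 = 66.5.

Surplus = 66.5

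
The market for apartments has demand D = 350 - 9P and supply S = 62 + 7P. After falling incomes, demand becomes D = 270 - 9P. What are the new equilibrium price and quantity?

Original equilibrium: P* = 18, Q* = 188.
New equilibrium: 270 - 9P = 62 + 7P, so 208 = 16P and P' = 13; Q' = 270 − 9(13) = 153.

P' = 13, Q' = 153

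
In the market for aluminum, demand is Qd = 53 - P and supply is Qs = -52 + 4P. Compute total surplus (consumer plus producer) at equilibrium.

Total surplus = 640

Equilibrium: 53 - P = -52 + 4P gives P* = 21, Q* = 32.
Demand choke price: P = 53; supply starts at P = 13.
CS = ½(53 − 21)(32) = 512; PS = ½(21 − 13)(32) = 128.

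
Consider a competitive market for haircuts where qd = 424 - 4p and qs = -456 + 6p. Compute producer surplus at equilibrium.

Producer surplus = 432

Equilibrium: 424 - 4p = -456 + 6p gives p* = 88, q* = 72.
Supply starts at p = 76 (where qs = 0).
PS = ½(88 − 76)(72) = 432.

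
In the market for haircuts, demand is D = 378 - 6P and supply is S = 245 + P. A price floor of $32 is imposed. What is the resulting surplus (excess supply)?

Equilibrium price would be P* = 19, so the floor at 32 binds.
At P = 32: D = 186, S = 277.
Surplus = 277 − 186 = 91.

Surplus = 91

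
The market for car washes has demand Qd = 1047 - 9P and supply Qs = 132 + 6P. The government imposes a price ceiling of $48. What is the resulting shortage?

Equilibrium price would be P* = 61, so the ceiling at 48 binds.
At P = 48: Qd = 1047 − 9(48) = 615, Qs = 132 + 6(48) = 420.
Shortage = 615 − 420 = 195.

Shortage = 195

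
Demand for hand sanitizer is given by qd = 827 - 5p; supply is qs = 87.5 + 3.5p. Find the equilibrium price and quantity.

p* = 87, q* = 392

Set qd = qs: 827 - 5p = 87.5 + 3.5p.
739.5 = 8.5p, so p* = 87.
q* = 827 − 5(87) = 392.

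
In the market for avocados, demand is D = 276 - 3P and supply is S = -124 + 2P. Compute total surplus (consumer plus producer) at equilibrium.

Total surplus = 540

Equilibrium: 276 - 3P = -124 + 2P gives P* = 80, Q* = 36.
Demand choke price: P = 92; supply starts at P = 62.
CS = ½(92 − 80)(36) = 216; PS = ½(80 − 62)(36) = 324.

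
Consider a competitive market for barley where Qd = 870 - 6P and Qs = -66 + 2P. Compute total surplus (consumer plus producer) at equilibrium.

Equilibrium: 870 - 6P = -66 + 2P gives P* = 117, Q* = 168.
Demand choke price: P = 145; supply starts at P = 33.
CS = ½(145 − 117)(168) = 2352; PS = ½(117 − 33)(168) = 7056.

Total surplus = 9408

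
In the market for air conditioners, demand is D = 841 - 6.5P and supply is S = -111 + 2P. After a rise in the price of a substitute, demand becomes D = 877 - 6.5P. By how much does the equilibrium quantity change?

Original equilibrium: P* = 112, Q* = 113.
New equilibrium: 877 - 6.5P = -111 + 2P, so 988 = 8.5P and P' = 1976/17; Q' = 877 − 6.5(1976/17) = 2065/17.
Change in quantity: 2065/17 − 113 = 144/17.

ΔQ = 144/17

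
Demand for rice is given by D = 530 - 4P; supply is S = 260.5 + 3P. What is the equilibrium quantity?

Set D = S: 530 - 4P = 260.5 + 3P.
269.5 = 7P, so P* = 38.5.
Q* = 530 − 4(38.5) = 376.

Q* = 376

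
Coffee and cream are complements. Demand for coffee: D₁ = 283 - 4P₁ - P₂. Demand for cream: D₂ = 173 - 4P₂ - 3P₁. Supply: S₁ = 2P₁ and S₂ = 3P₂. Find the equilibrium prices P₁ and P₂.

Market 1: 283 - 4P₁ - P₂ = 2P₁ → 6P₁ + P₂ = 283.
Market 2: 7P₂ + 3P₁ = 173.
Eliminating P₂: 7×(1) − 1×(2) gives 39P₁ = 1808, so P₁ = 1808/39.
Back-substitute into (2): P₂ = (173 − 3×1808/39) / 7 = 63/13.

P₁ = 1808/39, P₂ = 63/13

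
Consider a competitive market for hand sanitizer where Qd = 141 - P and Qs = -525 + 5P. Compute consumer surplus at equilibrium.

Consumer surplus = 450

Equilibrium: 141 - P = -525 + 5P gives P* = 111, Q* = 30.
Demand choke price (Qd = 0): P = 141.
CS = ½(141 − 111)(30) = 450.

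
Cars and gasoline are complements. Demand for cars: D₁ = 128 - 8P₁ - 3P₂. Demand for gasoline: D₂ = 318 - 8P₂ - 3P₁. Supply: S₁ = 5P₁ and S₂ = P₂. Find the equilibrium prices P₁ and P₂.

Market 1: 128 - 8P₁ - 3P₂ = 5P₁ → 13P₁ + 3P₂ = 128.
Market 2: 9P₂ + 3P₁ = 318.
Eliminating P₂: 9×(1) − 3×(2) gives 108P₁ = 198, so P₁ = 11/6.
Back-substitute into (2): P₂ = (318 − 3×11/6) / 9 = 625/18.

P₁ = 11/6, P₂ = 625/18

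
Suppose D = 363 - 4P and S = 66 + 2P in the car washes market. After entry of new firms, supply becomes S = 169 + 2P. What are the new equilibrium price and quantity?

Original equilibrium: P* = 49.5, Q* = 165.
New equilibrium: 363 - 4P = 169 + 2P, so 194 = 6P and P' = 97/3; Q' = 363 − 4(97/3) = 701/3.

P' = 97/3, Q' = 701/3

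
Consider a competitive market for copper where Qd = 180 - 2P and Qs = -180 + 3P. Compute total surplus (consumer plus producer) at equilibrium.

Equilibrium: 180 - 2P = -180 + 3P gives P* = 72, Q* = 36.
Demand choke price: P = 90; supply starts at P = 60.
CS = ½(90 − 72)(36) = 324; PS = ½(72 − 60)(36) = 216.

Total surplus = 540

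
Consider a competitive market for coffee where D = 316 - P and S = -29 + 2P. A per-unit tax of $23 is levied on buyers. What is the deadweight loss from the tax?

Pre-tax equilibrium: P* = 115, Q* = 201.
Tax on buyers shifts demand to D = 316 − 1(P + 23) = 293 - P.
293 - P = -29 + 2P gives seller price Ps = 322/3; buyers pay Pb = 322/3 + 23 = 391/3.
New quantity: Q = 316 − 1(391/3) = 557/3.
DWL = ½ × 23 × (201 − 557/3) = 529/3.

Deadweight loss = 529/3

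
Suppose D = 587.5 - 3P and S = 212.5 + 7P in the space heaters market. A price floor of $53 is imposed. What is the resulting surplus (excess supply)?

Surplus = 155

Equilibrium price would be P* = 37.5, so the floor at 53 binds.
At P = 53: D = 428.5, S = 583.5.
Surplus = 583.5 − 428.5 = 155.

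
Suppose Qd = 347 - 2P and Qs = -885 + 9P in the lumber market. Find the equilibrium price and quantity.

P* = 112, Q* = 123

Set Qd = Qs: 347 - 2P = -885 + 9P.
1232 = 11P, so P* = 112.
Q* = 347 − 2(112) = 123.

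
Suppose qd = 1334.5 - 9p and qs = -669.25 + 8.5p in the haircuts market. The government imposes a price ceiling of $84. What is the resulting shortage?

Equilibrium price would be p* = 114.5, so the ceiling at 84 binds.
At p = 84: qd = 1334.5 − 9(84) = 578.5, qs = -669.25 + 8.5(84) = 44.75.
Shortage = 578.5 − 44.75 = 533.75.

Shortage = 533.75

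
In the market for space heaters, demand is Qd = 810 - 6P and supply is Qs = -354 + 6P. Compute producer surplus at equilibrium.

Equilibrium: 810 - 6P = -354 + 6P gives P* = 97, Q* = 228.
Supply starts at P = 59 (where Qs = 0).
PS = ½(97 − 59)(228) = 4332.

Producer surplus = 4332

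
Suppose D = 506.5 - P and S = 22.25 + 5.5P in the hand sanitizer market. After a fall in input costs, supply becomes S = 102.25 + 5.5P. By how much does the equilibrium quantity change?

Original equilibrium: P* = 74.5, Q* = 432.
New equilibrium: 506.5 - P = 102.25 + 5.5P, so 404.25 = 6.5P and P' = 1617/26; Q' = 506.5 − 1(1617/26) = 5776/13.
Change in quantity: 5776/13 − 432 = 160/13.

ΔQ = 160/13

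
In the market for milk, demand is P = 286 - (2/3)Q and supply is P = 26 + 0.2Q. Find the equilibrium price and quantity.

Set the two price expressions equal: 286 - (2/3)Q = 26 + 0.2Q.
260 = (13/15)Q, so Q* = 300.
P* = 286 − (2/3)(300) = 86.

P* = 86, Q* = 300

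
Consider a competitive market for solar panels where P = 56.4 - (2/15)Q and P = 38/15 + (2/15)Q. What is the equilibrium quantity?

Q* = 202

Set the two price expressions equal: 56.4 - (2/15)Q = 38/15 + (2/15)Q.
808/15 = (4/15)Q, so Q* = 202.
P* = 56.4 − (2/15)(202) = 442/15.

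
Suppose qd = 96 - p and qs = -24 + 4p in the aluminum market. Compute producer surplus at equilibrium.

Equilibrium: 96 - p = -24 + 4p gives p* = 24, q* = 72.
Supply starts at p = 6 (where qs = 0).
PS = ½(24 − 6)(72) = 648.

Producer surplus = 648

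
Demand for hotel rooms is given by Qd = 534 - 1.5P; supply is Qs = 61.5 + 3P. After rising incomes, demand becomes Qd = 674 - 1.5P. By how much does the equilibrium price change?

Original equilibrium: P* = 105, Q* = 376.5.
New equilibrium: 674 - 1.5P = 61.5 + 3P, so 612.5 = 4.5P and P' = 1225/9; Q' = 674 − 1.5(1225/9) = 2819/6.
Change in price: 1225/9 − 105 = 280/9.

ΔP = 280/9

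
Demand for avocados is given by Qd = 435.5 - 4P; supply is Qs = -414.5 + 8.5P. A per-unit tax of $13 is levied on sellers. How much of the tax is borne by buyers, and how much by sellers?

Pre-tax equilibrium: P* = 68, Q* = 163.5.
Tax on sellers shifts supply to Qs = -414.5 + 8.5(P − 13) = -525 + 8.5P.
435.5 - 4P = -525 + 8.5P gives buyer price Pb = 76.84; sellers receive Ps = 76.84 − 13 = 63.84.
New quantity: Q = 435.5 − 4(76.84) = 128.14.
Buyer burden = 76.84 − 68 = 8.84; seller burden = 68 − 63.84 = 4.16.

Buyers bear $8.84, sellers bear $4.16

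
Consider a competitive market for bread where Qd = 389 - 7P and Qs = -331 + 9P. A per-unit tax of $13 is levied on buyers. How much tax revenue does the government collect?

Tax revenue = 296.5625

Pre-tax equilibrium: P* = 45, Q* = 74.
Tax on buyers shifts demand to Qd = 389 − 7(P + 13) = 298 - 7P.
298 - 7P = -331 + 9P gives seller price Ps = 39.3125; buyers pay Pb = 39.3125 + 13 = 52.3125.
New quantity: Q = 389 − 7(52.3125) = 22.8125.
Revenue = 13 × 22.8125 = 296.5625.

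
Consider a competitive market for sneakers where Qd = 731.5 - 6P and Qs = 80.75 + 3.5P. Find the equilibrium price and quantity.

P* = 68.5, Q* = 320.5

Set Qd = Qs: 731.5 - 6P = 80.75 + 3.5P.
650.75 = 9.5P, so P* = 68.5.
Q* = 731.5 − 6(68.5) = 320.5.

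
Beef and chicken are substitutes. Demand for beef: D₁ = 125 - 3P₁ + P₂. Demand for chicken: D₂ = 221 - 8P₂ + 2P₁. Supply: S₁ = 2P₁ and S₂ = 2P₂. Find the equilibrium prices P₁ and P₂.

P₁ = 1471/48, P₂ = 1355/48

Market 1: 125 - 3P₁ + P₂ = 2P₁ → 5P₁ - P₂ = 125.
Market 2: 10P₂ - 2P₁ = 221.
Eliminating P₂: 10×(1) + 1×(2) gives 48P₁ = 1471, so P₁ = 1471/48.
Back-substitute into (2): P₂ = (221 + 2×1471/48) / 10 = 1355/48.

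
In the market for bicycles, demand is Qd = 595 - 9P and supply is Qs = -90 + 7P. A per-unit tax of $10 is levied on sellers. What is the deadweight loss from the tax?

Deadweight loss = 196.875

Pre-tax equilibrium: P* = 42.8125, Q* = 209.6875.
Tax on sellers shifts supply to Qs = -90 + 7(P − 10) = -160 + 7P.
595 - 9P = -160 + 7P gives buyer price Pb = 47.1875; sellers receive Ps = 47.1875 − 10 = 37.1875.
New quantity: Q = 595 − 9(47.1875) = 170.3125.
DWL = ½ × 10 × (209.6875 − 170.3125) = 196.875.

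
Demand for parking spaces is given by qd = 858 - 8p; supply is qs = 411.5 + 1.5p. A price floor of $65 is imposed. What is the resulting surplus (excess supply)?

Surplus = 171

Equilibrium price would be p* = 47, so the floor at 65 binds.
At p = 65: qd = 338, qs = 509.
Surplus = 509 − 338 = 171.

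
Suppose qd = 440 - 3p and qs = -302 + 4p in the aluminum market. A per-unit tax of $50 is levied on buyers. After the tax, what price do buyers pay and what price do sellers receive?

Pre-tax equilibrium: p* = 106, q* = 122.
Tax on buyers shifts demand to qd = 440 − 3(p + 50) = 290 - 3p.
290 - 3p = -302 + 4p gives seller price ps = 592/7; buyers pay pb = 592/7 + 50 = 942/7.
New quantity: q = 440 − 3(942/7) = 254/7.

Buyers pay 942/7, sellers receive 592/7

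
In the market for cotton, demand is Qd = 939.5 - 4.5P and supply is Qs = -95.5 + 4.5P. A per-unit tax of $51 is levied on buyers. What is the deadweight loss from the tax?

Pre-tax equilibrium: P* = 115, Q* = 422.
Tax on buyers shifts demand to Qd = 939.5 − 4.5(P + 51) = 710 - 4.5P.
710 - 4.5P = -95.5 + 4.5P gives seller price Ps = 89.5; buyers pay Pb = 89.5 + 51 = 140.5.
New quantity: Q = 939.5 − 4.5(140.5) = 307.25.
DWL = ½ × 51 × (422 − 307.25) = 2926.125.

Deadweight loss = 2926.125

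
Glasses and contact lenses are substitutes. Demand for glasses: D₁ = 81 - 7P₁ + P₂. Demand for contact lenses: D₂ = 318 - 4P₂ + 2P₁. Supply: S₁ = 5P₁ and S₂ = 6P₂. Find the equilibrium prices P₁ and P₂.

Market 1: 81 - 7P₁ + P₂ = 5P₁ → 12P₁ - P₂ = 81.
Market 2: 10P₂ - 2P₁ = 318.
Eliminating P₂: 10×(1) + 1×(2) gives 118P₁ = 1128, so P₁ = 564/59.
Back-substitute into (2): P₂ = (318 + 2×564/59) / 10 = 1989/59.

P₁ = 564/59, P₂ = 1989/59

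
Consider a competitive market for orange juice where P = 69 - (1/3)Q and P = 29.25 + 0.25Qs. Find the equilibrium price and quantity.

Set the two price expressions equal: 69 - (1/3)Q = 29.25 + 0.25Q.
39.75 = (7/12)Q, so Q* = 477/7.
P* = 69 − (1/3)(477/7) = 324/7.

P* = 324/7, Q* = 477/7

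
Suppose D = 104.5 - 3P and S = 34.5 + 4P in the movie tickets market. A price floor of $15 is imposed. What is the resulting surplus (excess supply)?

Surplus = 35

Equilibrium price would be P* = 10, so the floor at 15 binds.
At P = 15: D = 59.5, S = 94.5.
Surplus = 94.5 − 59.5 = 35.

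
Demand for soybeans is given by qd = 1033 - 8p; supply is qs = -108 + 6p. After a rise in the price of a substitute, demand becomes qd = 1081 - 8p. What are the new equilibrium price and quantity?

Original equilibrium: p* = 81.5, q* = 381.
New equilibrium: 1081 - 8p = -108 + 6p, so 1189 = 14p and p' = 1189/14; q' = 1081 − 8(1189/14) = 2811/7.

p' = 1189/14, q' = 2811/7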